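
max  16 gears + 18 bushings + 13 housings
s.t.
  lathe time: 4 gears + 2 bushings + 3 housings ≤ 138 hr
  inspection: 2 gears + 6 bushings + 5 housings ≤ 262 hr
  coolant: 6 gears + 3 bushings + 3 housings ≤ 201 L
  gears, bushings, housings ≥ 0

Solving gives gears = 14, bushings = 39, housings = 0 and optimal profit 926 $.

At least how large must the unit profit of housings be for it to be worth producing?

16

Check each constraint at x*: lathe time 134/138 (slack 4); inspection 262/262 (tight); coolant 201/201 (tight).
Slack constraints have shadow price 0 (complementary slackness).
The binding rows give the dual system: 2·y_inspection + 6·y_coolant = 16 and 6·y_inspection + 3·y_coolant = 18.
→ y_inspection = 2 and y_coolant = 2.
housings enters the basis when its profit ≥ yᵀa₃ = 2·5 + 2·3 = 16.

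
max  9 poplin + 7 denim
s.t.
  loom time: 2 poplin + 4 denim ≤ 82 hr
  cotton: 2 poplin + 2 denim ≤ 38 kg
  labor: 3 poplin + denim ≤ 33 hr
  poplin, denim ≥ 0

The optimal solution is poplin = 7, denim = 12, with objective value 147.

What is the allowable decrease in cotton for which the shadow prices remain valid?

Binding constraints: cotton, labor. The basis is B = [[2,2],[3,1]] with det -4.
Per unit decrease in cotton, x* moves by d = (0.25, -0.75).
The basis stays optimal until denim reaches 0; allowable decrease = 16 kg.

16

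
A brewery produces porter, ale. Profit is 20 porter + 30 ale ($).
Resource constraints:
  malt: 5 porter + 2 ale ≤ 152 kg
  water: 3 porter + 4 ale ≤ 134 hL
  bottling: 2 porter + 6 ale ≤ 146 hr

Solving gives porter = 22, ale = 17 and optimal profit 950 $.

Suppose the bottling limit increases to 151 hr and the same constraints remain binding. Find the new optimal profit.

Check each constraint at x*: malt 144/152 (slack 8); water 134/134 (tight); bottling 146/146 (tight).
Slack constraints have shadow price 0 (complementary slackness).
The binding rows give the dual system: 3·y_water + 2·y_bottling = 20 and 4·y_water + 6·y_bottling = 30.
Solving: y_water = 6, y_bottling = 1.
Δz = y_bottling·Δb = 1 × (5) = 5, so new z* = 950 + 5 = 955.

955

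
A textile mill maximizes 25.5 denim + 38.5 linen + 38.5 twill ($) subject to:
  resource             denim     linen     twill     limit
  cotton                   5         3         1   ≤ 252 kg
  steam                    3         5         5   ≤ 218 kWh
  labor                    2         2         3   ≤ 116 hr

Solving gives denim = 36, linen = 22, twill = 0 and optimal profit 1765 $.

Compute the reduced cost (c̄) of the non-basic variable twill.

At the optimum: cotton uses 246 of 252 (slack = 6); steam uses 218 of 218 (binding); labor uses 116 of 116 (binding).
Slack constraints have shadow price 0 (complementary slackness).
The binding rows give the dual system: 3·y_steam + 2·y_labor = 25.5 and 5·y_steam + 2·y_labor = 38.5.
This yields shadow prices y_steam = 6.5, y_labor = 3.
Reduced cost of twill: c₃ − yᵀa₃ = 38.5 − (6.5·5 + 3·3) = 38.5 − 41.5 = -3.

-3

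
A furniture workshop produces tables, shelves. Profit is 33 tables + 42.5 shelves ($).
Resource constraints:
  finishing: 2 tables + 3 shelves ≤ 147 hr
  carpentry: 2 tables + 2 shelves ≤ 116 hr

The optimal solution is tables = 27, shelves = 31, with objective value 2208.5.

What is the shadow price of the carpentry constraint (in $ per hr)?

7

Check each constraint at x*: finishing 147/147 (tight); carpentry 116/116 (tight).
The binding rows give the dual system: 2·y_finishing + 2·y_carpentry = 33 and 3·y_finishing + 2·y_carpentry = 42.5.
→ y_finishing = 9.5 and y_carpentry = 7.
Shadow price of carpentry = 7.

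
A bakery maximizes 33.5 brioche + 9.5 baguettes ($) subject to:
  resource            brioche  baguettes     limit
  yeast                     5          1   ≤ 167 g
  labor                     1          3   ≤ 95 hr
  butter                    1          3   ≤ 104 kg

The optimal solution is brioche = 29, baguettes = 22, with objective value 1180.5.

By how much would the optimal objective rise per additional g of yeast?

6.5

Binding: yeast and labor. Non-binding: butter (9 unused).
Since butter is not tight, its dual is 0.
The binding rows give the dual system: 5·y_yeast + 1·y_labor = 33.5 and 1·y_yeast + 3·y_labor = 9.5.
This yields shadow prices y_yeast = 6.5, y_labor = 1.
Shadow price of yeast = 6.5.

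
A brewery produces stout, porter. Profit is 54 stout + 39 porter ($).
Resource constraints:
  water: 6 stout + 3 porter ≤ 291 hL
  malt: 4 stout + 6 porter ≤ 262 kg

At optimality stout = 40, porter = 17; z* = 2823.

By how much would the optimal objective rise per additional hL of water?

7

At the optimum: water uses 291 of 291 (binding); malt uses 262 of 262 (binding).
Dual feasibility on the basic columns requires 6·y_water + 4·y_malt = 54, 3·y_water + 6·y_malt = 39.
Solving: y_water = 7, y_malt = 3.
Shadow price of water = 7.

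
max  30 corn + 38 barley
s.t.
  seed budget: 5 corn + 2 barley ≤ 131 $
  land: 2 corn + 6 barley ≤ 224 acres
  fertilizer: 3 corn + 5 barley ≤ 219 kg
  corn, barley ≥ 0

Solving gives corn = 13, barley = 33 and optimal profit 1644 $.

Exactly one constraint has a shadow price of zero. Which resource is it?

fertilizer

seed budget: 131/131 (binding)
land: 224/224 (binding)
fertilizer: 204/219 (slack 15)
By complementary slackness, a constraint with positive slack has shadow price 0 → fertilizer.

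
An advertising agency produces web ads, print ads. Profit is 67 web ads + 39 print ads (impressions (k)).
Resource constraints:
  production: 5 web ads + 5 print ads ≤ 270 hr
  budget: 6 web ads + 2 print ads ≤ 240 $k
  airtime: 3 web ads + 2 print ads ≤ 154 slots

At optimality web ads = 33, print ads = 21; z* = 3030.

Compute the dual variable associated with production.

5

At the optimum: production uses 270 of 270 (binding); budget uses 240 of 240 (binding); airtime uses 141 of 154 (slack = 13).
By complementary slackness, y = 0 for the non-binding constraint.
From A_Bᵀ y = c: 5·y_production + 6·y_budget = 67; 5·y_production + 2·y_budget = 39.
Solving: y_production = 5, y_budget = 7.
Shadow price of production = 5.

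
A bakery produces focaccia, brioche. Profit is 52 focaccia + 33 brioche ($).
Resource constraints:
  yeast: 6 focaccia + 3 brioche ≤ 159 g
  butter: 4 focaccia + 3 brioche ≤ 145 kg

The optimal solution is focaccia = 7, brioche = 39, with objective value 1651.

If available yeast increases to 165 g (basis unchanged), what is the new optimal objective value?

Check each constraint at x*: yeast 159/159 (tight); butter 145/145 (tight).
Dual feasibility on the basic columns requires 6·y_yeast + 4·y_butter = 52, 3·y_yeast + 3·y_butter = 33.
Solving: y_yeast = 4, y_butter = 7.
Δz = y_yeast·Δb = 4 × (6) = 24, so new z* = 1651 + 24 = 1675.

1675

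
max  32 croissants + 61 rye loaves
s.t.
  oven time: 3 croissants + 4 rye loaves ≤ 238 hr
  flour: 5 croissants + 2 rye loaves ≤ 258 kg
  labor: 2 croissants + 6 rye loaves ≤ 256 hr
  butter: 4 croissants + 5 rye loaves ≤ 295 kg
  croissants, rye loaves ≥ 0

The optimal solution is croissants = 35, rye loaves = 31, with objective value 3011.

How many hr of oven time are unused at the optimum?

9

oven time used = 3·35 + 4·31 = 229; slack = 238 − 229 = 9.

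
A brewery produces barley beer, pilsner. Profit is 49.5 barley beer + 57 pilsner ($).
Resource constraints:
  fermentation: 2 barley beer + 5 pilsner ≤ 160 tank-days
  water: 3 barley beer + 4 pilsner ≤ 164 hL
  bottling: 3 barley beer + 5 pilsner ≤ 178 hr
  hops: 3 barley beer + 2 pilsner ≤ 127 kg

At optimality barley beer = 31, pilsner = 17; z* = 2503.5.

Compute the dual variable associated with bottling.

8

At the optimum: fermentation uses 147 of 160 (slack = 13); water uses 161 of 164 (slack = 3); bottling uses 178 of 178 (binding); hops uses 127 of 127 (binding).
By complementary slackness, y = 0 for the non-binding constraints.
From A_Bᵀ y = c: 3·y_bottling + 3·y_hops = 49.5; 5·y_bottling + 2·y_hops = 57.
Solving: y_bottling = 8, y_hops = 8.5.
Shadow price of bottling = 8.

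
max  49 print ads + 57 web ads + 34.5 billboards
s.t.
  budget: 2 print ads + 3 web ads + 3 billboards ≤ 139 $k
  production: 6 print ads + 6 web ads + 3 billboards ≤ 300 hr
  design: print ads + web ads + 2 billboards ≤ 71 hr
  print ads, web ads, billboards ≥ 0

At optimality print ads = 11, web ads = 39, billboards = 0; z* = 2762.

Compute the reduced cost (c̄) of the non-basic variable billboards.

Binding: budget and production. Non-binding: design (21 unused).
Slack constraints have shadow price 0 (complementary slackness).
The binding rows give the dual system: 2·y_budget + 6·y_production = 49 and 3·y_budget + 6·y_production = 57.
This yields shadow prices y_budget = 8, y_production = 5.5.
Reduced cost of billboards: c₃ − yᵀa₃ = 34.5 − (8·3 + 5.5·3) = 34.5 − 40.5 = -6.

-6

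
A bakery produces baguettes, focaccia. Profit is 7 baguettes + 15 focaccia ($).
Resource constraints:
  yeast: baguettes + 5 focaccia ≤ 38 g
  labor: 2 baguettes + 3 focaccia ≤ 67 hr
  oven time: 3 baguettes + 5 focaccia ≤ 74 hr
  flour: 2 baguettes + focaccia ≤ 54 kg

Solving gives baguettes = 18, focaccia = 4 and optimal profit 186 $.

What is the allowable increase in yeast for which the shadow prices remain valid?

Binding constraints: yeast, oven time. The basis is B = [[1,5],[3,5]] with det -10.
Per unit increase in yeast, x* moves by d = (-0.5, 0.3).
The basis stays optimal until baguettes reaches 0; allowable increase = 36 g.

36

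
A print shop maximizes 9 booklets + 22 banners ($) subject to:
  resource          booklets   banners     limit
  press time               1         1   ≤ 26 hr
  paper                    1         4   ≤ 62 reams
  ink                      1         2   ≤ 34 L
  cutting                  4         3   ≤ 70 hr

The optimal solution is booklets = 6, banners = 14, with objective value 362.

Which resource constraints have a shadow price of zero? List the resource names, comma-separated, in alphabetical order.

press time: 20/26 (slack 6)
paper: 62/62 (binding)
ink: 34/34 (binding)
cutting: 66/70 (slack 4)
By complementary slackness, a constraint with positive slack has shadow price 0 → cutting, press time.

cutting, press time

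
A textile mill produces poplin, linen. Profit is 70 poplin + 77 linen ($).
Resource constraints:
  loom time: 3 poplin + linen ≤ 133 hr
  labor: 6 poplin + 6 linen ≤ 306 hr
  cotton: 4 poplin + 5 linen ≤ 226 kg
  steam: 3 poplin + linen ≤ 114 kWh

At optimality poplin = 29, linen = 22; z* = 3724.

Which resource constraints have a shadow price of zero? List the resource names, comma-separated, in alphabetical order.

loom time: 109/133 (slack 24)
labor: 306/306 (binding)
cotton: 226/226 (binding)
steam: 109/114 (slack 5)
By complementary slackness, a constraint with positive slack has shadow price 0 → loom time, steam.

loom time, steam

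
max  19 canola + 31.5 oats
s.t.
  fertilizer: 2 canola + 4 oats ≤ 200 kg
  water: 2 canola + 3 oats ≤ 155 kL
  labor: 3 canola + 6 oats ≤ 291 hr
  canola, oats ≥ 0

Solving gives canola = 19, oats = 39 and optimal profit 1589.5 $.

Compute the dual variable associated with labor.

2

Check each constraint at x*: fertilizer 194/200 (slack 6); water 155/155 (tight); labor 291/291 (tight).
Since fertilizer is not tight, its dual is 0.
Dual feasibility on the basic columns requires 2·y_water + 3·y_labor = 19, 3·y_water + 6·y_labor = 31.5.
Solving: y_water = 6.5, y_labor = 2.
Shadow price of labor = 2.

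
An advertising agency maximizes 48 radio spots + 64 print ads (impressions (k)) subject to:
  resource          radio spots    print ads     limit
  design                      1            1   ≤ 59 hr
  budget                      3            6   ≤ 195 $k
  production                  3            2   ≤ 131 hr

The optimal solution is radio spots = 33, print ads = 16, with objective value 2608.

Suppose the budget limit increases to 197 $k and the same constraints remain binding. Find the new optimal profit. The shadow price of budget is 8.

Δb = 2, so new z* = 2608 + (8)·(2) = 2608 + 16 = 2624.

2624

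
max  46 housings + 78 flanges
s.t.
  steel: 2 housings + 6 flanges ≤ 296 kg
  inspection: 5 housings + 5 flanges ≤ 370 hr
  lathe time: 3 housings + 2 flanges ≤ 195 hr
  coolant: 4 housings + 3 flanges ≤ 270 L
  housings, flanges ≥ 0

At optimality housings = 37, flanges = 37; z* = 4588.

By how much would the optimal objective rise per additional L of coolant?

0

At the optimum: steel uses 296 of 296 (binding); inspection uses 370 of 370 (binding); lathe time uses 185 of 195 (slack = 10); coolant uses 259 of 270 (slack = 11).
Since lathe time, coolant are not tight, their duals are 0.
Dual feasibility on the basic columns requires 2·y_steel + 5·y_inspection = 46, 6·y_steel + 5·y_inspection = 78.
→ y_steel = 8 and y_inspection = 6.
Shadow price of coolant = 0.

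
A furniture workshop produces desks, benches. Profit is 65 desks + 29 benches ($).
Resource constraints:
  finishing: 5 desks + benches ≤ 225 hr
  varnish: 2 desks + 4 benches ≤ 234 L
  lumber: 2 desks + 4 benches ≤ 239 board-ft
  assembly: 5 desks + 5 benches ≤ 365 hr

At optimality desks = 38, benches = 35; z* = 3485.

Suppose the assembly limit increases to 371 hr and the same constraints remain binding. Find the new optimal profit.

3509

At the optimum: finishing uses 225 of 225 (binding); varnish uses 216 of 234 (slack = 18); lumber uses 216 of 239 (slack = 23); assembly uses 365 of 365 (binding).
By complementary slackness, y = 0 for the non-binding constraints.
From A_Bᵀ y = c: 5·y_finishing + 5·y_assembly = 65; 1·y_finishing + 5·y_assembly = 29.
This yields shadow prices y_finishing = 9, y_assembly = 4.
Δz = y_assembly·Δb = 4 × (6) = 24, so new z* = 3485 + 24 = 3509.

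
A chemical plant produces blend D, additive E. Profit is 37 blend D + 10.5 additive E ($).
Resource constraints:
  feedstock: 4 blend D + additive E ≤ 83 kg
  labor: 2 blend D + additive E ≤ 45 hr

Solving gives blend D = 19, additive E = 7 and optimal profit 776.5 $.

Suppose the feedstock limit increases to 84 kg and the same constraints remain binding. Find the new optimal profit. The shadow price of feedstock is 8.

784.5

Δb = 1, so new z* = 776.5 + (8)·(1) = 776.5 + 8 = 784.5.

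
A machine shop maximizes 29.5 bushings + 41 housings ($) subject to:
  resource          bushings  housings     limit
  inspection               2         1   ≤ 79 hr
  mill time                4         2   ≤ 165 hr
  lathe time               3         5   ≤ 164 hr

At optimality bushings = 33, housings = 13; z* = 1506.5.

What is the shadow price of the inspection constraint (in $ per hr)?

At the optimum: inspection uses 79 of 79 (binding); mill time uses 158 of 165 (slack = 7); lathe time uses 164 of 164 (binding).
By complementary slackness, y = 0 for the non-binding constraint.
Dual feasibility on the basic columns requires 2·y_inspection + 3·y_lathe time = 29.5, 1·y_inspection + 5·y_lathe time = 41.
This yields shadow prices y_inspection = 3.5, y_lathe time = 7.5.
Shadow price of inspection = 3.5.

3.5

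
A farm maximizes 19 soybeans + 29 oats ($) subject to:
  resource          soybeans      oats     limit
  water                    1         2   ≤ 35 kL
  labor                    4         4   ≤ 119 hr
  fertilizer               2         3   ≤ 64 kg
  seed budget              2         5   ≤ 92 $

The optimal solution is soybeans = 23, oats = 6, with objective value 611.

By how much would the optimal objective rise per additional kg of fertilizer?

9

Check each constraint at x*: water 35/35 (tight); labor 116/119 (slack 3); fertilizer 64/64 (tight); seed budget 76/92 (slack 16).
Since labor, seed budget are not tight, their duals are 0.
Dual feasibility on the basic columns requires 1·y_water + 2·y_fertilizer = 19, 2·y_water + 3·y_fertilizer = 29.
Solving: y_water = 1, y_fertilizer = 9.
Shadow price of fertilizer = 9.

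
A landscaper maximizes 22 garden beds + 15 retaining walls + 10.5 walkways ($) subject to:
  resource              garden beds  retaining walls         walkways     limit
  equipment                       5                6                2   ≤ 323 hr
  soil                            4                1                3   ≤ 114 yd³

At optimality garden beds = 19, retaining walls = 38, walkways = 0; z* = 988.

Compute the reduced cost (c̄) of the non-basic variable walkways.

-2.5

At the optimum: equipment uses 323 of 323 (binding); soil uses 114 of 114 (binding).
Dual feasibility on the basic columns requires 5·y_equipment + 4·y_soil = 22, 6·y_equipment + 1·y_soil = 15.
Solving: y_equipment = 2, y_soil = 3.
Reduced cost of walkways: c₃ − yᵀa₃ = 10.5 − (2·2 + 3·3) = 10.5 − 13 = -2.5.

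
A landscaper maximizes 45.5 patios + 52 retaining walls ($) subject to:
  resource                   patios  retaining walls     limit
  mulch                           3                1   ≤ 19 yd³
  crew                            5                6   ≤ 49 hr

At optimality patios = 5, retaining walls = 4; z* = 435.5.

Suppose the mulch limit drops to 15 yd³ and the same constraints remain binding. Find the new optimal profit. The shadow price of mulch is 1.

431.5

Δb = -4, so new z* = 435.5 + (1)·(-4) = 435.5 − 4 = 431.5.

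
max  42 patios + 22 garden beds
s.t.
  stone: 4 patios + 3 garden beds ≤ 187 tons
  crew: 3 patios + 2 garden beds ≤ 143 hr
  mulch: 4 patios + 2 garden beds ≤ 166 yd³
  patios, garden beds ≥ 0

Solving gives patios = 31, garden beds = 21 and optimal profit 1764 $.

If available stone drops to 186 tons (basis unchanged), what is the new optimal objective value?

Check each constraint at x*: stone 187/187 (tight); crew 135/143 (slack 8); mulch 166/166 (tight).
Since crew is not tight, its dual is 0.
From A_Bᵀ y = c: 4·y_stone + 4·y_mulch = 42; 3·y_stone + 2·y_mulch = 22.
→ y_stone = 1 and y_mulch = 9.5.
Δz = y_stone·Δb = 1 × (-1) = -1, so new z* = 1764 − 1 = 1763.

1763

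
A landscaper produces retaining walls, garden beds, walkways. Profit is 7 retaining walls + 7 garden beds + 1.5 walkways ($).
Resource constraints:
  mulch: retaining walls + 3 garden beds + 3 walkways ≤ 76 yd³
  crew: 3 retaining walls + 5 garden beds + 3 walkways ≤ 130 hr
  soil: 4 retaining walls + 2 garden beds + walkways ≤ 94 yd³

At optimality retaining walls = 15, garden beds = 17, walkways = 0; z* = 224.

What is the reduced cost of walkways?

-2.5

Check each constraint at x*: mulch 66/76 (slack 10); crew 130/130 (tight); soil 94/94 (tight).
By complementary slackness, y = 0 for the non-binding constraint.
From A_Bᵀ y = c: 3·y_crew + 4·y_soil = 7; 5·y_crew + 2·y_soil = 7.
→ y_crew = 1 and y_soil = 1.
Reduced cost of walkways: c₃ − yᵀa₃ = 1.5 − (1·3 + 1·1) = 1.5 − 4 = -2.5.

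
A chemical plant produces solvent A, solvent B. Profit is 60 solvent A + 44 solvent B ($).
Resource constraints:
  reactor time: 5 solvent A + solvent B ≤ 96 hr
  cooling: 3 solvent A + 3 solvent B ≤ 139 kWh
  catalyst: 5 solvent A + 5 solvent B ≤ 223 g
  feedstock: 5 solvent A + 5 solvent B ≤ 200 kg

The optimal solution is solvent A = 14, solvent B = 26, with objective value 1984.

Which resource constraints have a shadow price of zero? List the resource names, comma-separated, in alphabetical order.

reactor time: 96/96 (binding)
cooling: 120/139 (slack 19)
catalyst: 200/223 (slack 23)
feedstock: 200/200 (binding)
By complementary slackness, a constraint with positive slack has shadow price 0 → catalyst, cooling.

catalyst, cooling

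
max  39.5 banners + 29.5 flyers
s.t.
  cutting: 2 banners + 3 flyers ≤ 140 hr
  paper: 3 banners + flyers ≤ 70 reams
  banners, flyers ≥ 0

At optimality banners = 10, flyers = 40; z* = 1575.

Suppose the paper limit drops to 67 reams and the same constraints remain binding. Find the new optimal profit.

1549.5

Check each constraint at x*: cutting 140/140 (tight); paper 70/70 (tight).
The binding rows give the dual system: 2·y_cutting + 3·y_paper = 39.5 and 3·y_cutting + 1·y_paper = 29.5.
This yields shadow prices y_cutting = 7, y_paper = 8.5.
Δz = y_paper·Δb = 8.5 × (-3) = -25.5, so new z* = 1575 − 25.5 = 1549.5.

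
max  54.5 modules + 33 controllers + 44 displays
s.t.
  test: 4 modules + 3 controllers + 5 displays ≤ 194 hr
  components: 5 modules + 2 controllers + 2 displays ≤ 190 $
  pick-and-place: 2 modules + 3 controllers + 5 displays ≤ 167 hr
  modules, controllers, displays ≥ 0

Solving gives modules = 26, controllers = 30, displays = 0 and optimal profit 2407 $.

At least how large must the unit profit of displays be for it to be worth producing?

49

Check each constraint at x*: test 194/194 (tight); components 190/190 (tight); pick-and-place 142/167 (slack 25).
Slack constraints have shadow price 0 (complementary slackness).
From A_Bᵀ y = c: 4·y_test + 5·y_components = 54.5; 3·y_test + 2·y_components = 33.
This yields shadow prices y_test = 8, y_components = 4.5.
displays enters the basis when its profit ≥ yᵀa₃ = 8·5 + 4.5·2 = 49.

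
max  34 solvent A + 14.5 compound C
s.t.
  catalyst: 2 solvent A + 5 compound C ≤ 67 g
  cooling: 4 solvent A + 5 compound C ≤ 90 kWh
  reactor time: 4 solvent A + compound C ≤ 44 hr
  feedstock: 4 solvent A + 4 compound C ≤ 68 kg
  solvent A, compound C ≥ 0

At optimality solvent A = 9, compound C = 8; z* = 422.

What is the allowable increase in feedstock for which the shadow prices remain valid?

6

Binding constraints: reactor time, feedstock. The basis is B = [[4,1],[4,4]] with det 12.
Per unit increase in feedstock, x* moves by d = (-0.0833, 0.3333).
The basis stays optimal until catalyst becomes binding; allowable increase = 6 kg.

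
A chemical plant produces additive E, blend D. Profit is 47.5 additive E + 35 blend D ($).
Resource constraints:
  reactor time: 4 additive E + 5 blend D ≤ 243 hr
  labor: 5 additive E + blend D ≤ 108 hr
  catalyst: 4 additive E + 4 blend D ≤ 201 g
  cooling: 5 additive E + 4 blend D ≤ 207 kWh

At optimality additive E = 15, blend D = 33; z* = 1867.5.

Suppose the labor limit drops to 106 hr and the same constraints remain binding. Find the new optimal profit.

1865.5

Binding: labor and cooling. Non-binding: reactor time (18 unused), catalyst (9 unused).
Since reactor time, catalyst are not tight, their duals are 0.
From A_Bᵀ y = c: 5·y_labor + 5·y_cooling = 47.5; 1·y_labor + 4·y_cooling = 35.
This yields shadow prices y_labor = 1, y_cooling = 8.5.
Δz = y_labor·Δb = 1 × (-2) = -2, so new z* = 1867.5 − 2 = 1865.5.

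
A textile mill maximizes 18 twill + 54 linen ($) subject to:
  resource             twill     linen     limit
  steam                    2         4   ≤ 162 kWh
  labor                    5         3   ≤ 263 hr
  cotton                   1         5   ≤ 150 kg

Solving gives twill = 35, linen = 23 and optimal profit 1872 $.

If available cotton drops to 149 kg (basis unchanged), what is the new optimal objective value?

At the optimum: steam uses 162 of 162 (binding); labor uses 244 of 263 (slack = 19); cotton uses 150 of 150 (binding).
By complementary slackness, y = 0 for the non-binding constraint.
The binding rows give the dual system: 2·y_steam + 1·y_cotton = 18 and 4·y_steam + 5·y_cotton = 54.
This yields shadow prices y_steam = 6, y_cotton = 6.
Δz = y_cotton·Δb = 6 × (-1) = -6, so new z* = 1872 − 6 = 1866.

1866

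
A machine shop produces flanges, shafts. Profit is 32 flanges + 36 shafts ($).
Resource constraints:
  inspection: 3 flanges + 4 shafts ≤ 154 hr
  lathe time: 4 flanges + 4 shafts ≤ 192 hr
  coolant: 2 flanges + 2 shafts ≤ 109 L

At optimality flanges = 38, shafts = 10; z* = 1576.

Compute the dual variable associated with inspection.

4

At the optimum: inspection uses 154 of 154 (binding); lathe time uses 192 of 192 (binding); coolant uses 96 of 109 (slack = 13).
Since coolant is not tight, its dual is 0.
The binding rows give the dual system: 3·y_inspection + 4·y_lathe time = 32 and 4·y_inspection + 4·y_lathe time = 36.
Solving: y_inspection = 4, y_lathe time = 5.
Shadow price of inspection = 4.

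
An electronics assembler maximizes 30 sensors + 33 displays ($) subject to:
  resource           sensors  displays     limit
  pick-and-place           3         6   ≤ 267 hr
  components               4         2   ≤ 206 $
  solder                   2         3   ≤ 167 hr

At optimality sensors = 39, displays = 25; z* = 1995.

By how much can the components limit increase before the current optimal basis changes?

84

Binding constraints: pick-and-place, components. The basis is B = [[3,6],[4,2]] with det -18.
Per unit increase in components, x* moves by d = (0.3333, -0.1667).
The basis stays optimal until solder becomes binding; allowable increase = 84 $.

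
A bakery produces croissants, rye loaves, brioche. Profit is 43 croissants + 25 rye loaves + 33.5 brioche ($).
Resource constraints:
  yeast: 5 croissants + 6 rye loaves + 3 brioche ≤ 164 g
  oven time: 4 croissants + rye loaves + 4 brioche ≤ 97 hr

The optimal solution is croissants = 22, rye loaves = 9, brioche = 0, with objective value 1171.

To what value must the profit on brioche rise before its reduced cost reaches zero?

37

Check each constraint at x*: yeast 164/164 (tight); oven time 97/97 (tight).
Dual feasibility on the basic columns requires 5·y_yeast + 4·y_oven time = 43, 6·y_yeast + 1·y_oven time = 25.
→ y_yeast = 3 and y_oven time = 7.
brioche enters the basis when its profit ≥ yᵀa₃ = 3·3 + 7·4 = 37.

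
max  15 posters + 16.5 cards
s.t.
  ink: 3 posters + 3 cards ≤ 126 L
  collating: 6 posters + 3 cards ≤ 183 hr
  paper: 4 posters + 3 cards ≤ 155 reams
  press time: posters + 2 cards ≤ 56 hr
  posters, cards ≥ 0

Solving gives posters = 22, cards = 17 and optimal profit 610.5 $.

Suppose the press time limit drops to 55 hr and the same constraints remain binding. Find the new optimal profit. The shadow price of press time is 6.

604.5

Δb = -1, so new z* = 610.5 + (6)·(-1) = 610.5 − 6 = 604.5.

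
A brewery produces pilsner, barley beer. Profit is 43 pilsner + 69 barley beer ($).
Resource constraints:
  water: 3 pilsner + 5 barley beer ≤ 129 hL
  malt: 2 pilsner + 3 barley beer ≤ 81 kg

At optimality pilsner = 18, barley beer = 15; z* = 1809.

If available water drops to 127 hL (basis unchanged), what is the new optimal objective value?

1791

At the optimum: water uses 129 of 129 (binding); malt uses 81 of 81 (binding).
The binding rows give the dual system: 3·y_water + 2·y_malt = 43 and 5·y_water + 3·y_malt = 69.
This yields shadow prices y_water = 9, y_malt = 8.
Δz = y_water·Δb = 9 × (-2) = -18, so new z* = 1809 − 18 = 1791.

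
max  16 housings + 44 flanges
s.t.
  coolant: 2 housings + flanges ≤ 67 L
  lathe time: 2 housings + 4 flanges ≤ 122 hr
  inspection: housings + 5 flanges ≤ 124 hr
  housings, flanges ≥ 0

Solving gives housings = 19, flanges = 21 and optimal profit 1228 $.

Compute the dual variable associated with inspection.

Check each constraint at x*: coolant 59/67 (slack 8); lathe time 122/122 (tight); inspection 124/124 (tight).
By complementary slackness, y = 0 for the non-binding constraint.
The binding rows give the dual system: 2·y_lathe time + 1·y_inspection = 16 and 4·y_lathe time + 5·y_inspection = 44.
Solving: y_lathe time = 6, y_inspection = 4.
Shadow price of inspection = 4.

4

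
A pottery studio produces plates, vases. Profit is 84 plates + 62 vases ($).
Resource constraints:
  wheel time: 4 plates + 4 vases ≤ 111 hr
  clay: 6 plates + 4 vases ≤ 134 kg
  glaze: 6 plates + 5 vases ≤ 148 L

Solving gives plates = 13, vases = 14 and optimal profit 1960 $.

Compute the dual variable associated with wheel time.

Binding: clay and glaze. Non-binding: wheel time (3 unused).
Slack constraints have shadow price 0 (complementary slackness).
From A_Bᵀ y = c: 6·y_clay + 6·y_glaze = 84; 4·y_clay + 5·y_glaze = 62.
This yields shadow prices y_clay = 8, y_glaze = 6.
Shadow price of wheel time = 0.

0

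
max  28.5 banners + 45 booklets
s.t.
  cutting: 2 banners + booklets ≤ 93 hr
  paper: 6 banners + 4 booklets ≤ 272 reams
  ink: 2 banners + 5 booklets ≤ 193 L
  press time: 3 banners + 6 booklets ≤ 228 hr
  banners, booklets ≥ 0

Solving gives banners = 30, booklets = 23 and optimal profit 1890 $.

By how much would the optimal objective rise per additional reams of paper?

Check each constraint at x*: cutting 83/93 (slack 10); paper 272/272 (tight); ink 175/193 (slack 18); press time 228/228 (tight).
Since cutting, ink are not tight, their duals are 0.
The binding rows give the dual system: 6·y_paper + 3·y_press time = 28.5 and 4·y_paper + 6·y_press time = 45.
Solving: y_paper = 1.5, y_press time = 6.5.
Shadow price of paper = 1.5.

1.5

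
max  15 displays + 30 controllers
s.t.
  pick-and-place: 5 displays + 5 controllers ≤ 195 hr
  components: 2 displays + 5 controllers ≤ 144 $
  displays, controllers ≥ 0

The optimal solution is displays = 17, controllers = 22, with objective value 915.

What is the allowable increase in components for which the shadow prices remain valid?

Binding constraints: pick-and-place, components. The basis is B = [[5,5],[2,5]] with det 15.
Per unit increase in components, x* moves by d = (-0.3333, 0.3333).
The basis stays optimal until displays reaches 0; allowable increase = 51 $.

51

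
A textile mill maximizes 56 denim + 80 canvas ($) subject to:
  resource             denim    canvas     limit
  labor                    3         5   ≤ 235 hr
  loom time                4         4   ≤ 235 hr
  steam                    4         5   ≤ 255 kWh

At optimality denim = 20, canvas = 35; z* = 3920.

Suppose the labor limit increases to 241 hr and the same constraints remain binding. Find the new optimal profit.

Binding: labor and steam. Non-binding: loom time (15 unused).
Since loom time is not tight, its dual is 0.
The binding rows give the dual system: 3·y_labor + 4·y_steam = 56 and 5·y_labor + 5·y_steam = 80.
This yields shadow prices y_labor = 8, y_steam = 8.
Δz = y_labor·Δb = 8 × (6) = 48, so new z* = 3920 + 48 = 3968.

3968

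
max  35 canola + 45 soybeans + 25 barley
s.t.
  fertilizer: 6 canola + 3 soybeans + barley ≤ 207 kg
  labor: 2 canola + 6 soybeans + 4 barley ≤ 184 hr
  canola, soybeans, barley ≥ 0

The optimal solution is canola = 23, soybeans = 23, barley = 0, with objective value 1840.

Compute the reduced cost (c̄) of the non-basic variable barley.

-1

Check each constraint at x*: fertilizer 207/207 (tight); labor 184/184 (tight).
The binding rows give the dual system: 6·y_fertilizer + 2·y_labor = 35 and 3·y_fertilizer + 6·y_labor = 45.
→ y_fertilizer = 4 and y_labor = 5.5.
Reduced cost of barley: c₃ − yᵀa₃ = 25 − (4·1 + 5.5·4) = 25 − 26 = -1.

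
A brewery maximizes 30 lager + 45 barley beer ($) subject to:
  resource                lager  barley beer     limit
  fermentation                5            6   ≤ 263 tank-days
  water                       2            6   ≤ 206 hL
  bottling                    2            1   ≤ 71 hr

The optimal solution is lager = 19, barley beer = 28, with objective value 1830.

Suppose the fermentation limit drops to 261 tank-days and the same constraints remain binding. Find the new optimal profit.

1820

At the optimum: fermentation uses 263 of 263 (binding); water uses 206 of 206 (binding); bottling uses 66 of 71 (slack = 5).
Since bottling is not tight, its dual is 0.
The binding rows give the dual system: 5·y_fermentation + 2·y_water = 30 and 6·y_fermentation + 6·y_water = 45.
This yields shadow prices y_fermentation = 5, y_water = 2.5.
Δz = y_fermentation·Δb = 5 × (-2) = -10, so new z* = 1830 − 10 = 1820.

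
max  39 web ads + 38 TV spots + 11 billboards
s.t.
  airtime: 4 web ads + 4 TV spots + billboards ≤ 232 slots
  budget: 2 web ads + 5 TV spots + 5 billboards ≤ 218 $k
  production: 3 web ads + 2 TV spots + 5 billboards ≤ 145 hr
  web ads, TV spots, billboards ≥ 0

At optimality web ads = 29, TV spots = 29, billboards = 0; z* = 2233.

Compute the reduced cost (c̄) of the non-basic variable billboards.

-3

At the optimum: airtime uses 232 of 232 (binding); budget uses 203 of 218 (slack = 15); production uses 145 of 145 (binding).
By complementary slackness, y = 0 for the non-binding constraint.
From A_Bᵀ y = c: 4·y_airtime + 3·y_production = 39; 4·y_airtime + 2·y_production = 38.
→ y_airtime = 9 and y_production = 1.
Reduced cost of billboards: c₃ − yᵀa₃ = 11 − (9·1 + 1·5) = 11 − 14 = -3.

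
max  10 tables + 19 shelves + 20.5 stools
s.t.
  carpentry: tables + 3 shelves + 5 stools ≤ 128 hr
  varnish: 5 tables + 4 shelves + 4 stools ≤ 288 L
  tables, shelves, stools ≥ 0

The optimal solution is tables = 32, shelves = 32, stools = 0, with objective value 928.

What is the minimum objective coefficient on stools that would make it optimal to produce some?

Both carpentry and varnish are binding at x*.
The binding rows give the dual system: 1·y_carpentry + 5·y_varnish = 10 and 3·y_carpentry + 4·y_varnish = 19.
Solving: y_carpentry = 5, y_varnish = 1.
stools enters the basis when its profit ≥ yᵀa₃ = 5·5 + 1·4 = 29.

29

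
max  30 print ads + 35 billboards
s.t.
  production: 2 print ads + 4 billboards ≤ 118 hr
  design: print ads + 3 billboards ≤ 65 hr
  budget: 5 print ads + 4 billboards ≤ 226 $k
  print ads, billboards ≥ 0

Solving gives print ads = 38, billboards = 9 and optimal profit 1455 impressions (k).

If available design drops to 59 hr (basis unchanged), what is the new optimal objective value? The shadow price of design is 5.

1425

Δb = -6, so new z* = 1455 + (5)·(-6) = 1455 − 30 = 1425.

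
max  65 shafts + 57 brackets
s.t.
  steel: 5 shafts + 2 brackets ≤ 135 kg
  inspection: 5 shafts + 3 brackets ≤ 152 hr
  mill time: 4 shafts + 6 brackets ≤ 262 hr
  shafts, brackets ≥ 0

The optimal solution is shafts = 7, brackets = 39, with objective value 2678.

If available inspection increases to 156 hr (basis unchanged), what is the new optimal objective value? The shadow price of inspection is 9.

2714

Δb = 4, so new z* = 2678 + (9)·(4) = 2678 + 36 = 2714.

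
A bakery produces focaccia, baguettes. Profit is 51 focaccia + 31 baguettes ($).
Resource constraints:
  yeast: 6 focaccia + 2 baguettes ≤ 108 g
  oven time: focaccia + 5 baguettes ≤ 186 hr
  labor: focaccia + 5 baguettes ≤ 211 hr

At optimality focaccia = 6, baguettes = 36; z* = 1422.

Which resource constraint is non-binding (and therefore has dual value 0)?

labor

yeast: 108/108 (binding)
oven time: 186/186 (binding)
labor: 186/211 (slack 25)
By complementary slackness, a constraint with positive slack has shadow price 0 → labor.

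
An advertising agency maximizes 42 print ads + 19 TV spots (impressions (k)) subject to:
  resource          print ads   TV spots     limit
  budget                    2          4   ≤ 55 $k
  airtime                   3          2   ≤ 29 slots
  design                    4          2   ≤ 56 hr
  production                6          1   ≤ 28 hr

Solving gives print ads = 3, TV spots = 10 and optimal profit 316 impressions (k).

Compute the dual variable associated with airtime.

8

At the optimum: budget uses 46 of 55 (slack = 9); airtime uses 29 of 29 (binding); design uses 32 of 56 (slack = 24); production uses 28 of 28 (binding).
Slack constraints have shadow price 0 (complementary slackness).
Dual feasibility on the basic columns requires 3·y_airtime + 6·y_production = 42, 2·y_airtime + 1·y_production = 19.
Solving: y_airtime = 8, y_production = 3.
Shadow price of airtime = 8.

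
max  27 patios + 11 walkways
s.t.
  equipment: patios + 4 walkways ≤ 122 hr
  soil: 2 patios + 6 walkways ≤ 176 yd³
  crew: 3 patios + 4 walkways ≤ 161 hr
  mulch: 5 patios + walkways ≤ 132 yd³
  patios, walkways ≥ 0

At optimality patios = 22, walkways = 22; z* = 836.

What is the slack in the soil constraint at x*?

soil used = 2·22 + 6·22 = 176; slack = 176 − 176 = 0.

0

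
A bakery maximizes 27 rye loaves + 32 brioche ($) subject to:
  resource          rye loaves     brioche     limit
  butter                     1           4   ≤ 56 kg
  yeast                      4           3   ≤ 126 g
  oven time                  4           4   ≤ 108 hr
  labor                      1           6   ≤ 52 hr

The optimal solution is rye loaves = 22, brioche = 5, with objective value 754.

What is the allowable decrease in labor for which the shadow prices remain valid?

Binding constraints: oven time, labor. The basis is B = [[4,4],[1,6]] with det 20.
Per unit decrease in labor, x* moves by d = (0.2, -0.2).
The basis stays optimal until brioche reaches 0; allowable decrease = 25 hr.

25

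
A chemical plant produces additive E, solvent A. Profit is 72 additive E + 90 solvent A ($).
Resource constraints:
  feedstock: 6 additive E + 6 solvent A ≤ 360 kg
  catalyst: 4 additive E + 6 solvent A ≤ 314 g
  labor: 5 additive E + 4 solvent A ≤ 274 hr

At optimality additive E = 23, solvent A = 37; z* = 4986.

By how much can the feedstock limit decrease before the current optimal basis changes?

46

Binding constraints: feedstock, catalyst. The basis is B = [[6,6],[4,6]] with det 12.
Per unit decrease in feedstock, x* moves by d = (-0.5, 0.3333).
The basis stays optimal until additive E reaches 0; allowable decrease = 46 kg.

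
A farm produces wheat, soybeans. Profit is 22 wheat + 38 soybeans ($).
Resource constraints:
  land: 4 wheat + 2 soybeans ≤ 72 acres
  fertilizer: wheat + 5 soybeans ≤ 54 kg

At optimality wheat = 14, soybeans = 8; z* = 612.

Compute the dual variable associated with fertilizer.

6

At the optimum: land uses 72 of 72 (binding); fertilizer uses 54 of 54 (binding).
From A_Bᵀ y = c: 4·y_land + 1·y_fertilizer = 22; 2·y_land + 5·y_fertilizer = 38.
→ y_land = 4 and y_fertilizer = 6.
Shadow price of fertilizer = 6.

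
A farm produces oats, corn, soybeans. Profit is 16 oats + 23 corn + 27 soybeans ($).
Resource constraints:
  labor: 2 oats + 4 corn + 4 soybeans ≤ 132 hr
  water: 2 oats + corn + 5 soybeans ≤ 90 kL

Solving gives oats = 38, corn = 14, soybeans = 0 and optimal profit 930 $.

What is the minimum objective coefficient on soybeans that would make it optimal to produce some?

Check each constraint at x*: labor 132/132 (tight); water 90/90 (tight).
The binding rows give the dual system: 2·y_labor + 2·y_water = 16 and 4·y_labor + 1·y_water = 23.
→ y_labor = 5 and y_water = 3.
soybeans enters the basis when its profit ≥ yᵀa₃ = 5·4 + 3·5 = 35.

35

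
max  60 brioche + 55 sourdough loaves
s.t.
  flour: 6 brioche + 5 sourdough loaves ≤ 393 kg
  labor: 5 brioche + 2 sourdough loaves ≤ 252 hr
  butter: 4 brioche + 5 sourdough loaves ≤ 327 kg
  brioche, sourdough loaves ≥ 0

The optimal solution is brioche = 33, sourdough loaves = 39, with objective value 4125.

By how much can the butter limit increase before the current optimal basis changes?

Binding constraints: flour, butter. The basis is B = [[6,5],[4,5]] with det 10.
Per unit increase in butter, x* moves by d = (-0.5, 0.6).
The basis stays optimal until brioche reaches 0; allowable increase = 66 kg.

66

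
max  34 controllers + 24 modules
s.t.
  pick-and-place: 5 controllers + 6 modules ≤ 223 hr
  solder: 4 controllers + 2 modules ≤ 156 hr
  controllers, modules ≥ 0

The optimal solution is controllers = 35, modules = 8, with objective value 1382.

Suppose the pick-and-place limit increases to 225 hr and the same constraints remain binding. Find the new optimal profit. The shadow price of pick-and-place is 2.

1386

Δb = 2, so new z* = 1382 + (2)·(2) = 1382 + 4 = 1386.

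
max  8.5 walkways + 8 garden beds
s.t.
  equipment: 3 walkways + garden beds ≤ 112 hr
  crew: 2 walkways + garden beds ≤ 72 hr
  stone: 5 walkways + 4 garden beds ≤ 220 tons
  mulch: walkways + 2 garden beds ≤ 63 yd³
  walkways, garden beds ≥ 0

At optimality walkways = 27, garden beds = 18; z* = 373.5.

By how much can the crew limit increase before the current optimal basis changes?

6.5

Binding constraints: crew, mulch. The basis is B = [[2,1],[1,2]] with det 3.
Per unit increase in crew, x* moves by d = (0.6667, -0.3333).
The basis stays optimal until stone becomes binding; allowable increase = 6.5 hr.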